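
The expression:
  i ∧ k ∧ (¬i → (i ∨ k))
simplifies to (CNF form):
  i ∧ k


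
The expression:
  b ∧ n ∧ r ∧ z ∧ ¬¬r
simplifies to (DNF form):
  b ∧ n ∧ r ∧ z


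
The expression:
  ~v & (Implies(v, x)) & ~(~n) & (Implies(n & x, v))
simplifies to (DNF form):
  n & ~v & ~x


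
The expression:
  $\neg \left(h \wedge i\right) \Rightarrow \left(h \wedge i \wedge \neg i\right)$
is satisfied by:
  {h: True, i: True}


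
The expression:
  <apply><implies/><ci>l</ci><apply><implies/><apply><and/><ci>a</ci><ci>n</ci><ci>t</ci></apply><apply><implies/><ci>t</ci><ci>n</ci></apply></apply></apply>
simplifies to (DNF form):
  <true/>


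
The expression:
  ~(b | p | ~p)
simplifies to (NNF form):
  False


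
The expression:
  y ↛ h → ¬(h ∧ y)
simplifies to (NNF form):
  True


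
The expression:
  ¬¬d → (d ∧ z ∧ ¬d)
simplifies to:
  ¬d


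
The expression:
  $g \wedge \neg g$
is never true.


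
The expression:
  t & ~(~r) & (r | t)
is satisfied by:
  {t: True, r: True}


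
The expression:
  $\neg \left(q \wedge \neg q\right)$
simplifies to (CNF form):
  $\text{True}$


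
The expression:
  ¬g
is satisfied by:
  {g: False}


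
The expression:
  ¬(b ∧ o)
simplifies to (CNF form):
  ¬b ∨ ¬o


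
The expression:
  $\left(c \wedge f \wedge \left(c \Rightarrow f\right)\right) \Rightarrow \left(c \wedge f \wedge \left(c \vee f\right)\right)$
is always true.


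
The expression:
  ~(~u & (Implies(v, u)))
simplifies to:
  u | v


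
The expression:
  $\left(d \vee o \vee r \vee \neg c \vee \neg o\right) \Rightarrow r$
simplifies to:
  $r$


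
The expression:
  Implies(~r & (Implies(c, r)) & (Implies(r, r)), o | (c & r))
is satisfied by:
  {r: True, o: True, c: True}
  {r: True, o: True, c: False}
  {r: True, c: True, o: False}
  {r: True, c: False, o: False}
  {o: True, c: True, r: False}
  {o: True, c: False, r: False}
  {c: True, o: False, r: False}


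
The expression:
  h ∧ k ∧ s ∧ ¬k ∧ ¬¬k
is never true.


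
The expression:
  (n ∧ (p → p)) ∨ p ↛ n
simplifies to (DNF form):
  n ∨ p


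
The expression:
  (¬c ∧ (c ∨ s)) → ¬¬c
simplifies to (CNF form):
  c ∨ ¬s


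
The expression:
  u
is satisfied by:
  {u: True}


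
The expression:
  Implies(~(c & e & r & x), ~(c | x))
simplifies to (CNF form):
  (c | ~x) & (e | ~x) & (r | ~x) & (x | ~c)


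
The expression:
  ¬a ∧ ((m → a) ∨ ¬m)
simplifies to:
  ¬a ∧ ¬m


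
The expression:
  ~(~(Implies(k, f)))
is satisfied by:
  {f: True, k: False}
  {k: False, f: False}
  {k: True, f: True}


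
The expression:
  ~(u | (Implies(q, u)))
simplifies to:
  q & ~u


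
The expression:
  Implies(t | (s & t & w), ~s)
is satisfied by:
  {s: False, t: False}
  {t: True, s: False}
  {s: True, t: False}


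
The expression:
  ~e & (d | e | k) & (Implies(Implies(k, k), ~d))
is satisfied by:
  {k: True, e: False, d: False}


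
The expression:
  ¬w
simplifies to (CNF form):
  ¬w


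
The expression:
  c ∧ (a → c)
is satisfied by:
  {c: True}


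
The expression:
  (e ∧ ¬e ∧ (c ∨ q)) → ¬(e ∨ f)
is always true.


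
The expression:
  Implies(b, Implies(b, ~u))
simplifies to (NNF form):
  ~b | ~u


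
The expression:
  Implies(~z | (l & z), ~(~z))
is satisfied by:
  {z: True}


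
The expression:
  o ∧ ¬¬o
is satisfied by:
  {o: True}


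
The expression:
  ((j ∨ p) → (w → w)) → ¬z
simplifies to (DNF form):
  ¬z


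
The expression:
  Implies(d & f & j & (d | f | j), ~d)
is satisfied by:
  {d: False, j: False, f: False}
  {f: True, d: False, j: False}
  {j: True, d: False, f: False}
  {f: True, j: True, d: False}
  {d: True, f: False, j: False}
  {f: True, d: True, j: False}
  {j: True, d: True, f: False}


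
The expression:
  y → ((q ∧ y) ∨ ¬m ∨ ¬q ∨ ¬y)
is always true.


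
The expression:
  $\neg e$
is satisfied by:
  {e: False}


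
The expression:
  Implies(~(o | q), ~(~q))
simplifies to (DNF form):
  o | q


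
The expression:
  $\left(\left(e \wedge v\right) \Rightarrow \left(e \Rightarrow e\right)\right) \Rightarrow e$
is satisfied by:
  {e: True}


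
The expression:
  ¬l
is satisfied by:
  {l: False}


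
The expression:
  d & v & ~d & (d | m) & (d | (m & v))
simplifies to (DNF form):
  False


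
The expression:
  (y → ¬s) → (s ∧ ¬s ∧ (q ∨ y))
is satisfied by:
  {s: True, y: True}


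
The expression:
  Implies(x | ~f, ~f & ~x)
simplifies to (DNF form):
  ~x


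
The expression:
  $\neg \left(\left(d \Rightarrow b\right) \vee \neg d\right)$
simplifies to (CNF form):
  $d \wedge \neg b$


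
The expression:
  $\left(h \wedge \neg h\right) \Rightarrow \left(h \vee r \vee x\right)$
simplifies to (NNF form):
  $\text{True}$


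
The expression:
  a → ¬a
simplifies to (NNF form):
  ¬a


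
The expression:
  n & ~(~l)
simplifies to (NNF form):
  l & n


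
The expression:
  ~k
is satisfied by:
  {k: False}


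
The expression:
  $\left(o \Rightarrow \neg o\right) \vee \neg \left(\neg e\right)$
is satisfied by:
  {e: True, o: False}
  {o: False, e: False}
  {o: True, e: True}


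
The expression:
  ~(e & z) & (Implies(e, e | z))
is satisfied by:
  {e: False, z: False}
  {z: True, e: False}
  {e: True, z: False}


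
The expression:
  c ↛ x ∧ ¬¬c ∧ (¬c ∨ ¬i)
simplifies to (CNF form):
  c ∧ ¬i ∧ ¬x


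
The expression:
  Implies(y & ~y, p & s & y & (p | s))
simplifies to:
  True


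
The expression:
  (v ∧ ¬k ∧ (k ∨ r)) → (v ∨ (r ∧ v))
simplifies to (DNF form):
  True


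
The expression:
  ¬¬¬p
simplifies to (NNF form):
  ¬p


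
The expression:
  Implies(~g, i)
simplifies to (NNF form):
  g | i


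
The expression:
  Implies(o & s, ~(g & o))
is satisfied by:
  {s: False, o: False, g: False}
  {g: True, s: False, o: False}
  {o: True, s: False, g: False}
  {g: True, o: True, s: False}
  {s: True, g: False, o: False}
  {g: True, s: True, o: False}
  {o: True, s: True, g: False}


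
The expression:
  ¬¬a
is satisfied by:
  {a: True}


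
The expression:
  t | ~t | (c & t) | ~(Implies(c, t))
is always true.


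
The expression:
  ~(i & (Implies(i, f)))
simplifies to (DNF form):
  ~f | ~i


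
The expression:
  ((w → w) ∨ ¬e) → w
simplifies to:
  w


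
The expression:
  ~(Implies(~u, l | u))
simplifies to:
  ~l & ~u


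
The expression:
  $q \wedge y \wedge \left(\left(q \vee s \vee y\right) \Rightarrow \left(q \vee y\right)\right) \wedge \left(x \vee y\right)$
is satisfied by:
  {y: True, q: True}


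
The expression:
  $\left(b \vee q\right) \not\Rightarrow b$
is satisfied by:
  {q: True, b: False}


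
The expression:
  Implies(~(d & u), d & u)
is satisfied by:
  {u: True, d: True}


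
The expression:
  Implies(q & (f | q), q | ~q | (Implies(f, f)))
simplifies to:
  True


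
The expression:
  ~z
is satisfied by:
  {z: False}


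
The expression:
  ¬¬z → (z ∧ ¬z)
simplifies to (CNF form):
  ¬z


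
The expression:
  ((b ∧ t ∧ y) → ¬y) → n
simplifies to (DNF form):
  n ∨ (b ∧ t ∧ y)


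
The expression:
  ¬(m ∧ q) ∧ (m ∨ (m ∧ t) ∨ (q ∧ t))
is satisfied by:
  {m: True, t: True, q: False}
  {m: True, t: False, q: False}
  {q: True, t: True, m: False}


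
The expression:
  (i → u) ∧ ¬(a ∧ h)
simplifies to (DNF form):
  (u ∧ ¬a) ∨ (u ∧ ¬h) ∨ (¬a ∧ ¬i) ∨ (¬h ∧ ¬i)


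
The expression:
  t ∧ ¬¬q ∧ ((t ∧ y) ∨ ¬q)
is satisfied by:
  {t: True, y: True, q: True}


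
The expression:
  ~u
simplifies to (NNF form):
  ~u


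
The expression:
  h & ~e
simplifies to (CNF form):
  h & ~e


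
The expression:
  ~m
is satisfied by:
  {m: False}


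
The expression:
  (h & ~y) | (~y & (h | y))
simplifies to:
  h & ~y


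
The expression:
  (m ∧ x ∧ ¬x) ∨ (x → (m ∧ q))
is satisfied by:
  {q: True, m: True, x: False}
  {q: True, m: False, x: False}
  {m: True, q: False, x: False}
  {q: False, m: False, x: False}
  {x: True, q: True, m: True}


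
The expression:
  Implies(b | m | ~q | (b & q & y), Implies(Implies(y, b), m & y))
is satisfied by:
  {y: True, q: True, m: False, b: False}
  {y: True, q: False, m: False, b: False}
  {m: True, y: True, q: True, b: False}
  {m: True, y: True, q: False, b: False}
  {b: True, m: True, y: True, q: True}
  {b: True, m: True, y: True, q: False}
  {q: True, b: False, y: False, m: False}


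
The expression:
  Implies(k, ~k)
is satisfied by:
  {k: False}


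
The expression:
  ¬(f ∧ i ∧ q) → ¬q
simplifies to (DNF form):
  (f ∧ i) ∨ ¬q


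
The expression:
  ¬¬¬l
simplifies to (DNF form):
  ¬l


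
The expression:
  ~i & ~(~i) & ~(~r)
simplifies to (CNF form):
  False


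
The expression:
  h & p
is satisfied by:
  {h: True, p: True}


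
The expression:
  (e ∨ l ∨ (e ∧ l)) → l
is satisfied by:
  {l: True, e: False}
  {e: False, l: False}
  {e: True, l: True}


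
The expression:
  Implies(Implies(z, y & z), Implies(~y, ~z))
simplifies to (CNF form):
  True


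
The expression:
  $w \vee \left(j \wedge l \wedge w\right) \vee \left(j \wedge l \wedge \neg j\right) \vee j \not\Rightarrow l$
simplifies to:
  $w \vee \left(j \wedge \neg l\right)$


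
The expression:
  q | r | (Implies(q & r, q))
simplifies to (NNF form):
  True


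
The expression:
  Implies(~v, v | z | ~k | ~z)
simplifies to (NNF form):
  True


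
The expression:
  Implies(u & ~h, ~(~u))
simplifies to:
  True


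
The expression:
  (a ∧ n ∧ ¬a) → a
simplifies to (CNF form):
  True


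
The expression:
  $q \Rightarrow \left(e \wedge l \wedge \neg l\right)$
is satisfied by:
  {q: False}


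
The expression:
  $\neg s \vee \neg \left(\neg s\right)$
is always true.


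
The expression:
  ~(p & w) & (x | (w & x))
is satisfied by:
  {x: True, p: False, w: False}
  {w: True, x: True, p: False}
  {p: True, x: True, w: False}


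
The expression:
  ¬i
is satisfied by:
  {i: False}


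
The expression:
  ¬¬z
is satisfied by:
  {z: True}


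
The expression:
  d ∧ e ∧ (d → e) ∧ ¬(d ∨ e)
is never true.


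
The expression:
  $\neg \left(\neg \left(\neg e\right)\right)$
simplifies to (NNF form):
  $\neg e$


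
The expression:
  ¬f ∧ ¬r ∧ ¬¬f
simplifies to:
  False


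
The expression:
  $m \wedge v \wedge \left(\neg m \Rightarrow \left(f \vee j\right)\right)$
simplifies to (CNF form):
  $m \wedge v$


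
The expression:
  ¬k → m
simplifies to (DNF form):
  k ∨ m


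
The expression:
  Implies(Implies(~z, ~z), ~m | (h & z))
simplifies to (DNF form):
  ~m | (h & z)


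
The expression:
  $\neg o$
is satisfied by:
  {o: False}


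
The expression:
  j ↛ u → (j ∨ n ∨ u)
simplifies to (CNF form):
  True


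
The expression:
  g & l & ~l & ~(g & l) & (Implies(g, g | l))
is never true.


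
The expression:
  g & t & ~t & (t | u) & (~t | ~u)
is never true.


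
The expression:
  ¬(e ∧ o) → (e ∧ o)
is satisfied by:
  {e: True, o: True}


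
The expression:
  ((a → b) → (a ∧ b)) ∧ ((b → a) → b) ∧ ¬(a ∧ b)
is never true.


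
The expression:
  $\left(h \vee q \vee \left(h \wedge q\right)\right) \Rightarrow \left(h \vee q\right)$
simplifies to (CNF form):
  $\text{True}$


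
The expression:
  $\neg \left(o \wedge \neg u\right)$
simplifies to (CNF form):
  $u \vee \neg o$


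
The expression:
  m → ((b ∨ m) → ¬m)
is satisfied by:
  {m: False}


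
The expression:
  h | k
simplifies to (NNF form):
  h | k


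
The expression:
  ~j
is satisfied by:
  {j: False}


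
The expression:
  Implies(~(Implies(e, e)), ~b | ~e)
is always true.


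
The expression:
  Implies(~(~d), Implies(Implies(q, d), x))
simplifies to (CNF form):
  x | ~d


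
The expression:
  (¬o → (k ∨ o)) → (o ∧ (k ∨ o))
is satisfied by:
  {o: True, k: False}
  {k: False, o: False}
  {k: True, o: True}


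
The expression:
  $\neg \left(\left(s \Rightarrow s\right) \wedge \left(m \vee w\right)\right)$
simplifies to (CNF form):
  $\neg m \wedge \neg w$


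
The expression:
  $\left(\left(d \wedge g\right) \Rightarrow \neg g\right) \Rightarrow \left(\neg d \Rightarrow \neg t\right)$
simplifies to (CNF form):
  $d \vee \neg t$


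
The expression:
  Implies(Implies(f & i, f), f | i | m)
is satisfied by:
  {i: True, m: True, f: True}
  {i: True, m: True, f: False}
  {i: True, f: True, m: False}
  {i: True, f: False, m: False}
  {m: True, f: True, i: False}
  {m: True, f: False, i: False}
  {f: True, m: False, i: False}


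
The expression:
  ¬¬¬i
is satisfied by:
  {i: False}


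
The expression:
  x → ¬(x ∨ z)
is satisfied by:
  {x: False}


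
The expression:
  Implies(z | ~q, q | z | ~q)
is always true.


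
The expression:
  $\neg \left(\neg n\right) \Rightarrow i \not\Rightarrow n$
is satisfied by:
  {n: False}


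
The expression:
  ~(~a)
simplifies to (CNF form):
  a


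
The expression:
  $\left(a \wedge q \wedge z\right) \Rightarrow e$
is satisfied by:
  {e: True, q: False, z: False, a: False}
  {e: False, q: False, z: False, a: False}
  {a: True, e: True, q: False, z: False}
  {a: True, e: False, q: False, z: False}
  {z: True, e: True, q: False, a: False}
  {z: True, e: False, q: False, a: False}
  {a: True, z: True, e: True, q: False}
  {a: True, z: True, e: False, q: False}
  {q: True, e: True, a: False, z: False}
  {q: True, e: False, a: False, z: False}
  {a: True, q: True, e: True, z: False}
  {a: True, q: True, e: False, z: False}
  {z: True, q: True, e: True, a: False}
  {z: True, q: True, e: False, a: False}
  {z: True, q: True, a: True, e: True}


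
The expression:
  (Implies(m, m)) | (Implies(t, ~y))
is always true.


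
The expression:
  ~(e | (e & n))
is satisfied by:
  {e: False}


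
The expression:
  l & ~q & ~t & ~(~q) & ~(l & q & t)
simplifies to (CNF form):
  False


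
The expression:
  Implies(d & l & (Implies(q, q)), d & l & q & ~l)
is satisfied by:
  {l: False, d: False}
  {d: True, l: False}
  {l: True, d: False}


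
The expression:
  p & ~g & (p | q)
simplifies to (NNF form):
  p & ~g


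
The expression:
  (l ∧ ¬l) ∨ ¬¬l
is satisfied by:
  {l: True}


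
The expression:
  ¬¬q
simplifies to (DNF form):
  q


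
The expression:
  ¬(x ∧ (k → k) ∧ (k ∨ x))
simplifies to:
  ¬x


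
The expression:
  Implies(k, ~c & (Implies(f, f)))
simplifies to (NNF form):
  ~c | ~k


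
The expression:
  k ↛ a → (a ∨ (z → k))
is always true.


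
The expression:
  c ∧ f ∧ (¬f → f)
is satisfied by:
  {c: True, f: True}


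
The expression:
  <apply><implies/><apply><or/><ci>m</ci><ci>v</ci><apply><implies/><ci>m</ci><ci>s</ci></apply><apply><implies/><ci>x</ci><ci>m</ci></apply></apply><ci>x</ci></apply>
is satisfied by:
  {x: True}


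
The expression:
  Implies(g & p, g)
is always true.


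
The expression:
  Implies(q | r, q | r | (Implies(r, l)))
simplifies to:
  True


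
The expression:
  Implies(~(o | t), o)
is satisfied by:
  {t: True, o: True}
  {t: True, o: False}
  {o: True, t: False}


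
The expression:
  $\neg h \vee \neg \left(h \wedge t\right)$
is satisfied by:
  {h: False, t: False}
  {t: True, h: False}
  {h: True, t: False}


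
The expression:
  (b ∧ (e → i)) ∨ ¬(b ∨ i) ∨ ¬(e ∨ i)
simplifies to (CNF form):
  (b ∨ ¬i) ∧ (i ∨ ¬i) ∧ (b ∨ ¬b ∨ ¬e) ∧ (b ∨ ¬b ∨ ¬i) ∧ (b ∨ ¬e ∨ ¬i) ∧ (i ∨ ¬b ∨ ¬e) ∧ (i ∨ ¬b ∨ ¬i) ∧ (i ∨ ¬e ∨ ¬i)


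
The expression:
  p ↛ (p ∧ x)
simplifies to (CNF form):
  p ∧ ¬x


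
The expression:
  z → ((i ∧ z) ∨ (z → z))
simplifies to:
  True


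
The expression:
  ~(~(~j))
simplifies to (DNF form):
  ~j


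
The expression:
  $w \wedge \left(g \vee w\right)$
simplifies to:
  $w$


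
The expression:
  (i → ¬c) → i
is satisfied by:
  {i: True}


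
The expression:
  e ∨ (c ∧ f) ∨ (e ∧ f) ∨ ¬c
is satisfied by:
  {e: True, f: True, c: False}
  {e: True, f: False, c: False}
  {f: True, e: False, c: False}
  {e: False, f: False, c: False}
  {e: True, c: True, f: True}
  {e: True, c: True, f: False}
  {c: True, f: True, e: False}


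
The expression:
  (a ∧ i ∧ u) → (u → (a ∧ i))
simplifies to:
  True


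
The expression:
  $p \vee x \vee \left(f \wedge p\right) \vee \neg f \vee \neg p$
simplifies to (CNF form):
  $\text{True}$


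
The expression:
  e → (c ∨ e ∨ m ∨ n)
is always true.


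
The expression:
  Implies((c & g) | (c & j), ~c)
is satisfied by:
  {g: False, c: False, j: False}
  {j: True, g: False, c: False}
  {g: True, j: False, c: False}
  {j: True, g: True, c: False}
  {c: True, j: False, g: False}


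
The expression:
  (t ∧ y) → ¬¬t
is always true.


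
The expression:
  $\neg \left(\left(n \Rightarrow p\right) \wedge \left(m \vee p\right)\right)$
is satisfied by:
  {n: True, m: False, p: False}
  {m: False, p: False, n: False}
  {n: True, m: True, p: False}


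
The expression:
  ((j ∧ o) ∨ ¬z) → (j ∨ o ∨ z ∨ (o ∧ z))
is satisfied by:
  {o: True, z: True, j: True}
  {o: True, z: True, j: False}
  {o: True, j: True, z: False}
  {o: True, j: False, z: False}
  {z: True, j: True, o: False}
  {z: True, j: False, o: False}
  {j: True, z: False, o: False}


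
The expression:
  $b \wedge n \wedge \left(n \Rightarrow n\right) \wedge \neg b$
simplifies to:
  $\text{False}$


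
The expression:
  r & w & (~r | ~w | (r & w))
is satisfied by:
  {r: True, w: True}


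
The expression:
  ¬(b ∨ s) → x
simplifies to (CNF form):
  b ∨ s ∨ x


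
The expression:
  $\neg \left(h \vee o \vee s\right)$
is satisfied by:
  {o: False, h: False, s: False}


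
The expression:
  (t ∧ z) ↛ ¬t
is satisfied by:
  {t: True, z: True}


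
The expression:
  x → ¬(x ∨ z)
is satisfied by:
  {x: False}


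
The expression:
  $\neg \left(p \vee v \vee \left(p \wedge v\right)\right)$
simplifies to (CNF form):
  $\neg p \wedge \neg v$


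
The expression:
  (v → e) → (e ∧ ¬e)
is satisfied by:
  {v: True, e: False}


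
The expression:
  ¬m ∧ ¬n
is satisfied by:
  {n: False, m: False}


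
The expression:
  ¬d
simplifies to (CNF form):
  ¬d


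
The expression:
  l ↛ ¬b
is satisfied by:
  {b: True, l: True}


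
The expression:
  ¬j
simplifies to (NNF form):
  ¬j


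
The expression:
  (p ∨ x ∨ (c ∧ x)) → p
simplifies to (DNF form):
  p ∨ ¬x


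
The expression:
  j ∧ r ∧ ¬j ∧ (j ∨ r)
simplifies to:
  False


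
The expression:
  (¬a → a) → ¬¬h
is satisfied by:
  {h: True, a: False}
  {a: False, h: False}
  {a: True, h: True}


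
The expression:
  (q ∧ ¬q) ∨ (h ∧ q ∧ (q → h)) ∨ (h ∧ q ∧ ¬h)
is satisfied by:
  {h: True, q: True}


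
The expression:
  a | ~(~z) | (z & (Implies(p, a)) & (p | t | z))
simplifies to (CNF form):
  a | z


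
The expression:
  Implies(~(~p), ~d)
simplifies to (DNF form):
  ~d | ~p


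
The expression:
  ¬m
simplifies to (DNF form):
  ¬m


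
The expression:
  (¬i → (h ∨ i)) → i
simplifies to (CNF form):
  i ∨ ¬h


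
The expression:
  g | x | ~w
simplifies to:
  g | x | ~w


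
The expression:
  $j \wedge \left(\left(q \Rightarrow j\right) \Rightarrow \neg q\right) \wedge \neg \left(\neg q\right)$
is never true.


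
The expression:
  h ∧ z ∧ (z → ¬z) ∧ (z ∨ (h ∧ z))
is never true.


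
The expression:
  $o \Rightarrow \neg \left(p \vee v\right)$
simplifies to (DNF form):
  $\left(\neg p \wedge \neg v\right) \vee \neg o$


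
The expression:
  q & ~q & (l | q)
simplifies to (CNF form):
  False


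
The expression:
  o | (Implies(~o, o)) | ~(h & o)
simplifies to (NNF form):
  True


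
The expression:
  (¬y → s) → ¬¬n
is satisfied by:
  {n: True, s: False, y: False}
  {n: True, y: True, s: False}
  {n: True, s: True, y: False}
  {n: True, y: True, s: True}
  {y: False, s: False, n: False}


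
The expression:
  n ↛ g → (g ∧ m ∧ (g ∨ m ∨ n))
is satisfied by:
  {g: True, n: False}
  {n: False, g: False}
  {n: True, g: True}


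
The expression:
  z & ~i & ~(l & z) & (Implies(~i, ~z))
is never true.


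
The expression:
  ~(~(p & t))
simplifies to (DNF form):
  p & t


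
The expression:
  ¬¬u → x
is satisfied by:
  {x: True, u: False}
  {u: False, x: False}
  {u: True, x: True}


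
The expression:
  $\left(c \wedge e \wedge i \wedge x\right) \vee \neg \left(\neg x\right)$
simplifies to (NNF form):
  $x$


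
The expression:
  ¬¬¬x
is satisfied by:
  {x: False}


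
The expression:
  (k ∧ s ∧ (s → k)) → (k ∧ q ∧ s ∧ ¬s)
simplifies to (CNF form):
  ¬k ∨ ¬s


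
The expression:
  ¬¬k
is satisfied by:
  {k: True}


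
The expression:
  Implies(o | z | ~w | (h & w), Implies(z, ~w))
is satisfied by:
  {w: False, z: False}
  {z: True, w: False}
  {w: True, z: False}


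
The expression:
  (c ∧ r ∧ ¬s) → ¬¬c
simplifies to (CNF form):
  True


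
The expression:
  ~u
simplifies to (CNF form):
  ~u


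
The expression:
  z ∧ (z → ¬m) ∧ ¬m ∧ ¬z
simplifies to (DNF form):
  False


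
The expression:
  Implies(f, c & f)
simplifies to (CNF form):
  c | ~f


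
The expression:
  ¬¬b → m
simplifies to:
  m ∨ ¬b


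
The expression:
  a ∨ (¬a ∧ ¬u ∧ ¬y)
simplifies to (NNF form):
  a ∨ (¬u ∧ ¬y)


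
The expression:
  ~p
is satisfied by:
  {p: False}


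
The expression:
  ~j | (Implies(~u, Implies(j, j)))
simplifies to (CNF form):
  True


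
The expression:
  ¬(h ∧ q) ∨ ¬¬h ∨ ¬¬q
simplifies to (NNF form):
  True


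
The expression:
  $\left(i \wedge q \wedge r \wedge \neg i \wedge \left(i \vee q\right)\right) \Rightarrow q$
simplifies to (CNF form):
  $\text{True}$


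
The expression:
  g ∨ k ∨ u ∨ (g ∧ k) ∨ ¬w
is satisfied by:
  {k: True, g: True, u: True, w: False}
  {k: True, g: True, w: False, u: False}
  {k: True, u: True, w: False, g: False}
  {k: True, w: False, u: False, g: False}
  {g: True, u: True, w: False, k: False}
  {g: True, w: False, u: False, k: False}
  {u: True, g: False, w: False, k: False}
  {g: False, w: False, u: False, k: False}
  {g: True, k: True, w: True, u: True}
  {g: True, k: True, w: True, u: False}
  {k: True, w: True, u: True, g: False}
  {k: True, w: True, g: False, u: False}
  {u: True, w: True, g: True, k: False}
  {w: True, g: True, k: False, u: False}
  {w: True, u: True, k: False, g: False}


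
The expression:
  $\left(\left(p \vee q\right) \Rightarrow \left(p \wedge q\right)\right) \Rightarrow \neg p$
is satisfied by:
  {p: False, q: False}
  {q: True, p: False}
  {p: True, q: False}


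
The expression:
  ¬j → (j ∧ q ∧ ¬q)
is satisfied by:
  {j: True}


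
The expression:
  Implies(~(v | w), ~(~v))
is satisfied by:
  {v: True, w: True}
  {v: True, w: False}
  {w: True, v: False}


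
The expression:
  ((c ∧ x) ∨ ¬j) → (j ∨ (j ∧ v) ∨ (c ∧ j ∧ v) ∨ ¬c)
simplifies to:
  j ∨ ¬c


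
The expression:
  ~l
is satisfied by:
  {l: False}


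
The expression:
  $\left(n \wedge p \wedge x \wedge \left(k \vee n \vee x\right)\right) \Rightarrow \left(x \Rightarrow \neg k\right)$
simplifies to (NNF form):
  $\neg k \vee \neg n \vee \neg p \vee \neg x$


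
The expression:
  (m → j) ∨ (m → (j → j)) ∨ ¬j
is always true.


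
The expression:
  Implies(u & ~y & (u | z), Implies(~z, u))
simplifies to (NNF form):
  True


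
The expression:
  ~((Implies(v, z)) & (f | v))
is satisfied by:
  {z: False, v: False, f: False}
  {v: True, z: False, f: False}
  {f: True, v: True, z: False}
  {z: True, v: False, f: False}


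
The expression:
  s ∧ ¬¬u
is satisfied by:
  {u: True, s: True}


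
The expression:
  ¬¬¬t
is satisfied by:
  {t: False}


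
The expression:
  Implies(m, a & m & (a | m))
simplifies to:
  a | ~m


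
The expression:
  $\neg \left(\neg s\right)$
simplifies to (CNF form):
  $s$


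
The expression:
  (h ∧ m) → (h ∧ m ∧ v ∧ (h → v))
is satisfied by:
  {v: True, h: False, m: False}
  {h: False, m: False, v: False}
  {v: True, m: True, h: False}
  {m: True, h: False, v: False}
  {v: True, h: True, m: False}
  {h: True, v: False, m: False}
  {v: True, m: True, h: True}


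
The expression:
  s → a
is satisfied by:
  {a: True, s: False}
  {s: False, a: False}
  {s: True, a: True}


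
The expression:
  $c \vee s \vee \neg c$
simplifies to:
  $\text{True}$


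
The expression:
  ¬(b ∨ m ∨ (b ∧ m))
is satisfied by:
  {b: False, m: False}


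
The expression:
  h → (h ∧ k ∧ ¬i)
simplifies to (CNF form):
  (k ∨ ¬h) ∧ (¬h ∨ ¬i)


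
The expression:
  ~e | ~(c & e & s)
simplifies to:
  ~c | ~e | ~s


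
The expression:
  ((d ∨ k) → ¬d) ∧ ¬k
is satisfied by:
  {d: False, k: False}


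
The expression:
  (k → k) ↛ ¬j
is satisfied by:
  {j: True}


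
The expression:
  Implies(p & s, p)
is always true.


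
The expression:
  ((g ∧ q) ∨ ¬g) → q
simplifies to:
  g ∨ q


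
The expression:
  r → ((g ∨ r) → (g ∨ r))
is always true.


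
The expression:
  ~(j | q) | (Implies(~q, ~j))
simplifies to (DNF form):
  q | ~j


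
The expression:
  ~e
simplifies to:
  ~e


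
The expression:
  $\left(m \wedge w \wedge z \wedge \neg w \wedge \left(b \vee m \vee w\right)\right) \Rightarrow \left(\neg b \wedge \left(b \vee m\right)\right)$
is always true.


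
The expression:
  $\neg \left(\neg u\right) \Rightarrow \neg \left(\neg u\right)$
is always true.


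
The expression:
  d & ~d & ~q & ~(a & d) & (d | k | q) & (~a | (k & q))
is never true.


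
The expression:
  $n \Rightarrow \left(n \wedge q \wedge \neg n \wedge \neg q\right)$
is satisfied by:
  {n: False}


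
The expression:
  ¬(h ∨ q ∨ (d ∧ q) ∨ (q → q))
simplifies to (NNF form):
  False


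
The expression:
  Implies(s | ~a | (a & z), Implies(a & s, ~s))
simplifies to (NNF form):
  ~a | ~s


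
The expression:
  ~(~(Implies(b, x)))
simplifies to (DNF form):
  x | ~b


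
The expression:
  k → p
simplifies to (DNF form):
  p ∨ ¬k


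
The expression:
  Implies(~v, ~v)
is always true.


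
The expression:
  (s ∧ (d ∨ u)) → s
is always true.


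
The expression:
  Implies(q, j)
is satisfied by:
  {j: True, q: False}
  {q: False, j: False}
  {q: True, j: True}


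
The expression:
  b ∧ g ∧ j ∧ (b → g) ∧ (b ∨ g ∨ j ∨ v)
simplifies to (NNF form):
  b ∧ g ∧ j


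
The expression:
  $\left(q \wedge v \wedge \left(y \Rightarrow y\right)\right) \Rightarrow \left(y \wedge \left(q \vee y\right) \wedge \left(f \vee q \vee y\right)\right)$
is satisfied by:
  {y: True, v: False, q: False}
  {v: False, q: False, y: False}
  {y: True, q: True, v: False}
  {q: True, v: False, y: False}
  {y: True, v: True, q: False}
  {v: True, y: False, q: False}
  {y: True, q: True, v: True}


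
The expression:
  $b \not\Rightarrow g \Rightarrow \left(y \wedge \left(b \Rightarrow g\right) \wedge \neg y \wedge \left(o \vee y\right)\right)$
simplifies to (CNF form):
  $g \vee \neg b$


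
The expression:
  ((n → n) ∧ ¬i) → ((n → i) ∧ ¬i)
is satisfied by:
  {i: True, n: False}
  {n: False, i: False}
  {n: True, i: True}


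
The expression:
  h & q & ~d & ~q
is never true.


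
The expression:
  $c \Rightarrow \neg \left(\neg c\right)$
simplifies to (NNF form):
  $\text{True}$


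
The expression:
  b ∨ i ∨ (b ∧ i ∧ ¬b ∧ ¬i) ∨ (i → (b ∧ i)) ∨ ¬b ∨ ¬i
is always true.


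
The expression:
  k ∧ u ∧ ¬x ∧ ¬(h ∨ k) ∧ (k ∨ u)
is never true.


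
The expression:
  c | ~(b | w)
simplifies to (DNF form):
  c | (~b & ~w)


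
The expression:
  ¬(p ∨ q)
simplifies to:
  ¬p ∧ ¬q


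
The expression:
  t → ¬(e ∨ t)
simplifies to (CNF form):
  ¬t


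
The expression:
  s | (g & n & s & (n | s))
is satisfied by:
  {s: True}


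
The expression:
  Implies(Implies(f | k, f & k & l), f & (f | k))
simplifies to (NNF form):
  f | k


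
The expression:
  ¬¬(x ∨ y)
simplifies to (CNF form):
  x ∨ y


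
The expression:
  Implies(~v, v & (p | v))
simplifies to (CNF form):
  v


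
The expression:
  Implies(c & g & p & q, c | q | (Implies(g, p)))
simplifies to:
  True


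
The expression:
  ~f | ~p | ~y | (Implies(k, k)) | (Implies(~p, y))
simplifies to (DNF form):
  True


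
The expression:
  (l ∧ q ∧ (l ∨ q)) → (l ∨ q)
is always true.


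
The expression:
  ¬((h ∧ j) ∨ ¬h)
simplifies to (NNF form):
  h ∧ ¬j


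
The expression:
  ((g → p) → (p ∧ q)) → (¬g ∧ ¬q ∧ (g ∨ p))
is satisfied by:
  {g: False, p: False, q: False}
  {q: True, g: False, p: False}
  {p: True, g: False, q: False}
  {p: True, g: True, q: False}


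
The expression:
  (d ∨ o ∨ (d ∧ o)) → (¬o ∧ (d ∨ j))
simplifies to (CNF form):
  ¬o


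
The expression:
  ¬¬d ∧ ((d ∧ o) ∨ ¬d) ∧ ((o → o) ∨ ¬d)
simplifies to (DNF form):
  d ∧ o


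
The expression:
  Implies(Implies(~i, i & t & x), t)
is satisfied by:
  {t: True, i: False}
  {i: False, t: False}
  {i: True, t: True}


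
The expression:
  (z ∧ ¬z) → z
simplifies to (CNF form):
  True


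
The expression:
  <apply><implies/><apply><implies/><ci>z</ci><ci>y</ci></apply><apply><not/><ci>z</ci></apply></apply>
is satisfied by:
  {z: False, y: False}
  {y: True, z: False}
  {z: True, y: False}


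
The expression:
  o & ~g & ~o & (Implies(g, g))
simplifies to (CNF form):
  False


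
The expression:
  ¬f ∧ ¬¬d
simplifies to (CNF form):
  d ∧ ¬f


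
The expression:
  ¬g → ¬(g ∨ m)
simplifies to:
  g ∨ ¬m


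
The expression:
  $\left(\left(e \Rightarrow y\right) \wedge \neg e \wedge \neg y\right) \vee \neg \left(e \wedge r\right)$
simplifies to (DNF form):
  $\neg e \vee \neg r$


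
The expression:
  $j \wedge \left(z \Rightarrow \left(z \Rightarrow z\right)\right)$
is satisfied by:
  {j: True}


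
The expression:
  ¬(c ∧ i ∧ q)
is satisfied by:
  {c: False, q: False, i: False}
  {i: True, c: False, q: False}
  {q: True, c: False, i: False}
  {i: True, q: True, c: False}
  {c: True, i: False, q: False}
  {i: True, c: True, q: False}
  {q: True, c: True, i: False}


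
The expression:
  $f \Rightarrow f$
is always true.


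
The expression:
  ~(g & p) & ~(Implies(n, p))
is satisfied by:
  {n: True, p: False}


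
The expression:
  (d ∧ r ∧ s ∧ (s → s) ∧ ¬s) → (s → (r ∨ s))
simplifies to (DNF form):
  True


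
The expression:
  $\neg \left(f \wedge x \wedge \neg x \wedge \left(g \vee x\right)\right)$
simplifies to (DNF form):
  $\text{True}$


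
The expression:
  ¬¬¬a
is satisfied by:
  {a: False}


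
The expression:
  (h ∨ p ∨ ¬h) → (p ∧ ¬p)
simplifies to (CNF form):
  False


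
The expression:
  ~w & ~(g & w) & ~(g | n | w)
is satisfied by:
  {n: False, w: False, g: False}


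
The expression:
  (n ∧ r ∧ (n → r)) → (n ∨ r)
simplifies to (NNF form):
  True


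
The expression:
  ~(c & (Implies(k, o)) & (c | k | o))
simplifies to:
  ~c | (k & ~o)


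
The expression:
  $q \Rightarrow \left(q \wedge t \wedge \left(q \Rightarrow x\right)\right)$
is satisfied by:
  {t: True, x: True, q: False}
  {t: True, x: False, q: False}
  {x: True, t: False, q: False}
  {t: False, x: False, q: False}
  {t: True, q: True, x: True}


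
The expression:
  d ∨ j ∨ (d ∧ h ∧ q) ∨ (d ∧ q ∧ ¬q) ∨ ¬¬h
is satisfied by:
  {d: True, h: True, j: True}
  {d: True, h: True, j: False}
  {d: True, j: True, h: False}
  {d: True, j: False, h: False}
  {h: True, j: True, d: False}
  {h: True, j: False, d: False}
  {j: True, h: False, d: False}


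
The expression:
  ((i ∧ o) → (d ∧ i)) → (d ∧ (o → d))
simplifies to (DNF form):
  d ∨ (i ∧ o)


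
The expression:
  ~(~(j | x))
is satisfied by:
  {x: True, j: True}
  {x: True, j: False}
  {j: True, x: False}


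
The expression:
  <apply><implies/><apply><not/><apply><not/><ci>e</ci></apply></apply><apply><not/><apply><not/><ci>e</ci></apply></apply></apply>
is always true.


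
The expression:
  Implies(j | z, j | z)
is always true.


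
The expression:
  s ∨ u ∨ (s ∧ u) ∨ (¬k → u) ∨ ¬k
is always true.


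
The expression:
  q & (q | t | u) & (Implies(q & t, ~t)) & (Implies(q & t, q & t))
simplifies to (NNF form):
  q & ~t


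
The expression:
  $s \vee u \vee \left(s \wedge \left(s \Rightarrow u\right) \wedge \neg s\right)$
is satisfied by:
  {u: True, s: True}
  {u: True, s: False}
  {s: True, u: False}


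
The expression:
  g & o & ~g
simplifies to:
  False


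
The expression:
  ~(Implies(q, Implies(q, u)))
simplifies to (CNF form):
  q & ~u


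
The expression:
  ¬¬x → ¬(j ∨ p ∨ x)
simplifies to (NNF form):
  ¬x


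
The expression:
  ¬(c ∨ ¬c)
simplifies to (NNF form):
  False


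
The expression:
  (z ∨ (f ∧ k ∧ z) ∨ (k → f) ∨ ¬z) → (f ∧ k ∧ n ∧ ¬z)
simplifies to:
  f ∧ k ∧ n ∧ ¬z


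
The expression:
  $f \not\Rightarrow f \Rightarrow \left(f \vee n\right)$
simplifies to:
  $\text{True}$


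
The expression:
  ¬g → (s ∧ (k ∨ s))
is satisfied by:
  {g: True, s: True}
  {g: True, s: False}
  {s: True, g: False}


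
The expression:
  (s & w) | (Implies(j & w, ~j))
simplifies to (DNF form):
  s | ~j | ~w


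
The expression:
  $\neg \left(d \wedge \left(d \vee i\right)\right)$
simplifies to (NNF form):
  $\neg d$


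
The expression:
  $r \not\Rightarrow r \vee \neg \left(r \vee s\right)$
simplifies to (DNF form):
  $\neg r \wedge \neg s$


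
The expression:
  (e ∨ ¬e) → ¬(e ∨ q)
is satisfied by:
  {q: False, e: False}


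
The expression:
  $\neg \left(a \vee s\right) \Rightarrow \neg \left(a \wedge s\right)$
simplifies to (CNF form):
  $\text{True}$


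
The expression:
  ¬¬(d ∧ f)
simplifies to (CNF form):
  d ∧ f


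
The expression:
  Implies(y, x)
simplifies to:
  x | ~y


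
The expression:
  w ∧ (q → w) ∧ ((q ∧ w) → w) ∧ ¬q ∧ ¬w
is never true.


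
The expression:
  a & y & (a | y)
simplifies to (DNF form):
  a & y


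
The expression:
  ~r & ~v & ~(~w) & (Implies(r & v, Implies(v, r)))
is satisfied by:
  {w: True, v: False, r: False}


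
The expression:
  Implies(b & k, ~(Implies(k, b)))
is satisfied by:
  {k: False, b: False}
  {b: True, k: False}
  {k: True, b: False}


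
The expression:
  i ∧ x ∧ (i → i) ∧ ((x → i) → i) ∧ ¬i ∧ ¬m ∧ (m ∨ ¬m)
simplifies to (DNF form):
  False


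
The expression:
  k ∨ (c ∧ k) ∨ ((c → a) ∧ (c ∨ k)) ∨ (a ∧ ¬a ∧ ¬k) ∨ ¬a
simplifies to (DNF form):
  c ∨ k ∨ ¬a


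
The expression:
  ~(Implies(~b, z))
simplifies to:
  ~b & ~z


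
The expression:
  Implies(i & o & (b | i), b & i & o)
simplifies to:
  b | ~i | ~o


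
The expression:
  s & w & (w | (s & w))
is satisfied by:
  {w: True, s: True}


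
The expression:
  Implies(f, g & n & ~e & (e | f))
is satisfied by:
  {n: True, g: True, e: False, f: False}
  {n: True, g: False, e: False, f: False}
  {g: True, n: False, e: False, f: False}
  {n: False, g: False, e: False, f: False}
  {n: True, e: True, g: True, f: False}
  {n: True, e: True, g: False, f: False}
  {e: True, g: True, n: False, f: False}
  {e: True, g: False, n: False, f: False}
  {f: True, n: True, e: False, g: True}


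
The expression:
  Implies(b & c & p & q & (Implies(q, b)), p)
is always true.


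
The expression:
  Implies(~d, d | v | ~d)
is always true.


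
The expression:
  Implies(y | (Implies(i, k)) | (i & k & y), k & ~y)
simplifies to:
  ~y & (i | k)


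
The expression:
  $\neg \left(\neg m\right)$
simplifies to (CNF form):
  $m$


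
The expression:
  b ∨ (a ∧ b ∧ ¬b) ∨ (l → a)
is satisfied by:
  {a: True, b: True, l: False}
  {a: True, l: False, b: False}
  {b: True, l: False, a: False}
  {b: False, l: False, a: False}
  {a: True, b: True, l: True}
  {a: True, l: True, b: False}
  {b: True, l: True, a: False}


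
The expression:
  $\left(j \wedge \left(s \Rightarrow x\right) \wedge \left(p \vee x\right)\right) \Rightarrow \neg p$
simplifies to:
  $\left(s \wedge \neg x\right) \vee \neg j \vee \neg p$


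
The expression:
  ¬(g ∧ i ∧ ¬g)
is always true.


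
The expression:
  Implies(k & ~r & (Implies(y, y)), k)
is always true.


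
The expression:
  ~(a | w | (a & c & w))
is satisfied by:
  {w: False, a: False}


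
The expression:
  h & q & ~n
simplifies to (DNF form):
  h & q & ~n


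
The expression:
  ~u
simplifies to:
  ~u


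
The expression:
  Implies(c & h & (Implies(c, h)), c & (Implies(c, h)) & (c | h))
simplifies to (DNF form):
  True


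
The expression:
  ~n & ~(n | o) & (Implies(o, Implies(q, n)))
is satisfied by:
  {n: False, o: False}


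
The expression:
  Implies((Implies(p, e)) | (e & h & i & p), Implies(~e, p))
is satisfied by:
  {e: True, p: True}
  {e: True, p: False}
  {p: True, e: False}


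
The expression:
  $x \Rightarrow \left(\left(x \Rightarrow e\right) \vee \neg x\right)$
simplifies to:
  $e \vee \neg x$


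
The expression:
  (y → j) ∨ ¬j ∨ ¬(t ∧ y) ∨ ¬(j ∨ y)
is always true.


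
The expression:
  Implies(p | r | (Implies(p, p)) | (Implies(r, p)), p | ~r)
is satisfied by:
  {p: True, r: False}
  {r: False, p: False}
  {r: True, p: True}


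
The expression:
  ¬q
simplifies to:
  ¬q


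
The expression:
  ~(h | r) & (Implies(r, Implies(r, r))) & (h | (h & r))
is never true.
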